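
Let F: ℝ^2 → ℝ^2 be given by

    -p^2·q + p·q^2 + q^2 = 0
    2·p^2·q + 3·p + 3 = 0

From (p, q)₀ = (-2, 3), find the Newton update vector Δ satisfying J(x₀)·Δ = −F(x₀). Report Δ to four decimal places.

At (-2, 3): F = (-21.0000, 21.0000).
Jacobian J = [[-2·p·q + q^2, -p^2 + 2·p·q + 2·q], [4·p·q + 3, 2·p^2]].
At the point, J = [[21.0000, -10.0000], [-21.0000, 8.0000]] (det J = -42.0000).
Solving J·Δ = −F gives Δ = (1.0000, 0.0000).

(1.0000, 0.0000)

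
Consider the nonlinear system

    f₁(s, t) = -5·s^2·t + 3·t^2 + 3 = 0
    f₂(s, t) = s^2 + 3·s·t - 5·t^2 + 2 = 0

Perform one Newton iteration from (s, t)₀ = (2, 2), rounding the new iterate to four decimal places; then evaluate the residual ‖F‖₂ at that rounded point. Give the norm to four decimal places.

6.6098

At (2, 2): F = (-25.0000, -2.0000).
Jacobian J = [[-10·s·t, -5·s^2 + 6·t], [2·s + 3·t, 3·s - 10·t]].
At the point, J = [[-40.0000, -8.0000], [10.0000, -14.0000]] (det J = 640.0000).
Solving J·Δ = −F gives Δ = (-0.5219, -0.5156).
Then the next iterate is (s, t)₁ = (1.4781, 1.4844).
Re-evaluating at (1.4781, 1.4844): F = (-6.605104, -0.250162), so ‖F‖₂ = 6.6098.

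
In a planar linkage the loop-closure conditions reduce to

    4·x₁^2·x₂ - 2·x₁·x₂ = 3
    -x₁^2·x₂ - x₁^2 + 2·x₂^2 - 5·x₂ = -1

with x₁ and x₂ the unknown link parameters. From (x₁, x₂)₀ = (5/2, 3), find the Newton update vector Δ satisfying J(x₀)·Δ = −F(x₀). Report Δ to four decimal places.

(-1.0505, -0.0136)

At (5/2, 3): F = (57.0000, -21.0000).
Jacobian J = [[8·x₁·x₂ - 2·x₂, 4·x₁^2 - 2·x₁], [-2·x₁·x₂ - 2·x₁, -x₁^2 + 4·x₂ - 5]].
At the point, J = [[54.0000, 20.0000], [-20.0000, 0.7500]] (det J = 440.5000).
Solving J·Δ = −F gives Δ = (-1.0505, -0.0136).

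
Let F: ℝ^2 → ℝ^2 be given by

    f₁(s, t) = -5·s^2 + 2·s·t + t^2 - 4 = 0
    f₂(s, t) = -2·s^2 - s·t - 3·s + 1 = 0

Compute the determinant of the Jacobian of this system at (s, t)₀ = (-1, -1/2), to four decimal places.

J = [[-10·s + 2·t, 2·s + 2·t], [-4·s - t - 3, -s]].
At the point, J = [[9.0000, -3.0000], [1.5000, 1.0000]].
det J = 13.5000.

13.5000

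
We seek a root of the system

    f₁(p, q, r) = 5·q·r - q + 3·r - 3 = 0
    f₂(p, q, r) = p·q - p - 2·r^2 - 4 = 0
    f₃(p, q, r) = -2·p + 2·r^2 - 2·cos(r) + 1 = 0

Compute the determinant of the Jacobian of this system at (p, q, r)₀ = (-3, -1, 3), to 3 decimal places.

691.903

J = [[0, 5·r - 1, 5·q + 3], [q - 1, p, -4·r], [-2, 0, 4·r + 2·sin(r)]].
At the point, J = [[0.000, 14.000, -2.000], [-2.000, -3.000, -12.000], [-2.000, 0.000, 12.28224]].
det J = 691.903.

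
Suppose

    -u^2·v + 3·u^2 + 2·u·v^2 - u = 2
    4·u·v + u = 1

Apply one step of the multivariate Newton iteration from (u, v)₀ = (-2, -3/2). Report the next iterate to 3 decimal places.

At (-2, -3/2): F = (9.000, 9.000).
Jacobian J = [[-2·u·v + 6·u + 2·v^2 - 1, -u^2 + 4·u·v], [4·v + 1, 4·u]].
At the point, J = [[-14.500, 8.000], [-5.000, -8.000]] (det J = 156.000).
Solving J·Δ = −F gives Δ = (0.923, 0.548).
Then the next iterate is (u, v)₁ = (-1.077, -0.952).

(-1.077, -0.952)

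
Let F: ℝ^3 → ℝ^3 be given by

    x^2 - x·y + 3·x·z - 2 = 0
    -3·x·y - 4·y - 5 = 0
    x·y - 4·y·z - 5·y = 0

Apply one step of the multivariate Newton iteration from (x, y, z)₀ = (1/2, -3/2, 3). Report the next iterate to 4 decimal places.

(0.5368, -0.8790, 0.5919)

At (1/2, -3/2, 3): F = (3.5000, 3.2500, 24.7500).
Jacobian J = [[2·x - y + 3·z, -x, 3·x], [-3·y, -3·x - 4, 0], [y, x - 4·z - 5, -4·y]].
At the point, J = [[11.5000, -0.5000, 1.5000], [4.5000, -5.5000, 0.0000], [-1.5000, -16.5000, 6.0000]] (det J = -489.7500).
Solving J·Δ = −F gives Δ = (0.0368, 0.6210, -2.4081).
Then the next iterate is (x, y, z)₁ = (0.5368, -0.8790, 0.5919).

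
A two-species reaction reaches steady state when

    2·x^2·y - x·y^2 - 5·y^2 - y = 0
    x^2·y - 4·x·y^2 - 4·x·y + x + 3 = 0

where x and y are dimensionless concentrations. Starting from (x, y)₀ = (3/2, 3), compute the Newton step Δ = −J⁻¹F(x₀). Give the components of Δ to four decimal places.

(-0.1457, -1.3890)

At (3/2, 3): F = (-48.0000, -60.7500).
Jacobian J = [[4·x·y - y^2, 2·x^2 - 2·x·y - 10·y - 1], [2·x·y - 4·y^2 - 4·y + 1, x^2 - 8·x·y - 4·x]].
At the point, J = [[9.0000, -35.5000], [-38.0000, -39.7500]] (det J = -1706.7500).
Solving J·Δ = −F gives Δ = (-0.1457, -1.3890).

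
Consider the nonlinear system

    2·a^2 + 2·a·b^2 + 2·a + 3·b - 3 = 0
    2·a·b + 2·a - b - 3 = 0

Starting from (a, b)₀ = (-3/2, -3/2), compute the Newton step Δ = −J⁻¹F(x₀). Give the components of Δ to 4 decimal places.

(-5.1000, 1.2750)

At (-3/2, -3/2): F = (-12.7500, 0.0000).
Jacobian J = [[4·a + 2·b^2 + 2, 4·a·b + 3], [2·b + 2, 2·a - 1]].
At the point, J = [[0.5000, 12.0000], [-1.0000, -4.0000]] (det J = 10.0000).
Solving J·Δ = −F gives Δ = (-5.1000, 1.2750).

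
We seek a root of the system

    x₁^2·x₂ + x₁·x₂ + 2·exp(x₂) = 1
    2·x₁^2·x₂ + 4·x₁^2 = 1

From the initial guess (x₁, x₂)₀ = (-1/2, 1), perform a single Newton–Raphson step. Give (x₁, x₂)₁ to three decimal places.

(-0.484, 0.193)

At (-1/2, 1): F = (4.18656, 0.500).
Jacobian J = [[2·x₁·x₂ + x₂, x₁^2 + x₁ + 2·exp(x₂)], [4·x₁·x₂ + 8·x₁, 2·x₁^2]].
At the point, J = [[0.000, 5.18656], [-6.000, 0.500]] (det J = 31.11938).
Solving J·Δ = −F gives Δ = (0.016, -0.807).
Then the next iterate is (x₁, x₂)₁ = (-0.484, 0.193).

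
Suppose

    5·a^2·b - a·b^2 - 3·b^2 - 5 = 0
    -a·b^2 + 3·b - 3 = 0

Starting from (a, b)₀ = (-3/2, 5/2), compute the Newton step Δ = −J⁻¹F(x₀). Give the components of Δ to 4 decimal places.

(0.2118, -1.1953)

At (-3/2, 5/2): F = (13.7500, 13.8750).
Jacobian J = [[10·a·b - b^2, 5·a^2 - 2·a·b - 6·b], [-b^2, -2·a·b + 3]].
At the point, J = [[-43.7500, 3.7500], [-6.2500, 10.5000]] (det J = -435.9375).
Solving J·Δ = −F gives Δ = (0.2118, -1.1953).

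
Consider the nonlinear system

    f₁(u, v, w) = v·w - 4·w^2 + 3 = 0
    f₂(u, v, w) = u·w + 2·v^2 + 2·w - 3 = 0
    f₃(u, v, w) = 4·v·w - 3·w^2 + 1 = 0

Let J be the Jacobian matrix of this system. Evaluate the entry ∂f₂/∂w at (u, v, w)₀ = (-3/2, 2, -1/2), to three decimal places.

∂f₂/∂w = u + 2.
At (-3/2, 2, -1/2) this is 0.500.

0.500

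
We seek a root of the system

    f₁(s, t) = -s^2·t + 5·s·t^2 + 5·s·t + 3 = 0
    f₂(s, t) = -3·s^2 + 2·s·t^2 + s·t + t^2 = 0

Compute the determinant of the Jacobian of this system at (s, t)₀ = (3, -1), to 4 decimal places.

J = [[-2·s·t + 5·t^2 + 5·t, -s^2 + 10·s·t + 5·s], [-6·s + 2·t^2 + t, 4·s·t + s + 2·t]].
At the point, J = [[6.0000, -24.0000], [-17.0000, -11.0000]].
det J = -474.0000.

-474.0000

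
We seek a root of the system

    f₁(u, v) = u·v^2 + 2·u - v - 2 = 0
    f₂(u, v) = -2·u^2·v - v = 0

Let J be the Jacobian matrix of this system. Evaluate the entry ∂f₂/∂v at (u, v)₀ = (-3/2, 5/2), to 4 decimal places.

∂f₂/∂v = -2·u^2 - 1.
At (-3/2, 5/2) this is -5.5000.

-5.5000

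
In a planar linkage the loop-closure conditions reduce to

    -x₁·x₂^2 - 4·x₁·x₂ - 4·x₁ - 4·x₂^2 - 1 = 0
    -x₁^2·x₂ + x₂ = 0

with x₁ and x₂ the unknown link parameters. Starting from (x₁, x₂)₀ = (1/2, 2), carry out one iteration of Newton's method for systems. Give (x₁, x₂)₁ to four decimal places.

(0.7163, 0.5769)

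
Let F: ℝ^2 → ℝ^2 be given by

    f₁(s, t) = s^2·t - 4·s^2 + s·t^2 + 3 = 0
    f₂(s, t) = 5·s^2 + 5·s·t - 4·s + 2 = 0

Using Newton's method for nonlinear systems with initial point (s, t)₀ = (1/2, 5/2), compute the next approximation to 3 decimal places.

(0.252, 0.837)

At (1/2, 5/2): F = (5.750, 7.500).
Jacobian J = [[2·s·t - 8·s + t^2, s^2 + 2·s·t], [10·s + 5·t - 4, 5·s]].
At the point, J = [[4.750, 2.750], [13.500, 2.500]] (det J = -25.250).
Solving J·Δ = −F gives Δ = (-0.248, -1.663).
Then the next iterate is (s, t)₁ = (0.252, 0.837).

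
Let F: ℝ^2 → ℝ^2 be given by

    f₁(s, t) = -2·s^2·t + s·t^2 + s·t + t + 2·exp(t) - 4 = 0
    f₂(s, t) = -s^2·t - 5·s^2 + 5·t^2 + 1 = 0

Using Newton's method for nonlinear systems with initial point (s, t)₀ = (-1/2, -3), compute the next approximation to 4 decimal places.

(17.7416, -0.2898)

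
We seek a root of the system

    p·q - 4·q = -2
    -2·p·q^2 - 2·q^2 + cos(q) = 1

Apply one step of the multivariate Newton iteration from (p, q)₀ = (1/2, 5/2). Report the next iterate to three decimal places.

At (1/2, 5/2): F = (-6.750, -20.55114).
Jacobian J = [[q, p - 4], [-2·q^2, -4·p·q - 4·q - sin(q)]].
At the point, J = [[2.500, -3.500], [-12.500, -15.59847]] (det J = -82.74618).
Solving J·Δ = −F gives Δ = (0.403, -1.641).
Then the next iterate is (p, q)₁ = (0.903, 0.859).

(0.903, 0.859)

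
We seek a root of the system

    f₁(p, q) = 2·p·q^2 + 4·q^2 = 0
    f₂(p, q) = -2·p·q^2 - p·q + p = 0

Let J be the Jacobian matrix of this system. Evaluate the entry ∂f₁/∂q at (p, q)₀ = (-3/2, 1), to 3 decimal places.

∂f₁/∂q = 4·p·q + 8·q.
At (-3/2, 1) this is 2.000.

2.000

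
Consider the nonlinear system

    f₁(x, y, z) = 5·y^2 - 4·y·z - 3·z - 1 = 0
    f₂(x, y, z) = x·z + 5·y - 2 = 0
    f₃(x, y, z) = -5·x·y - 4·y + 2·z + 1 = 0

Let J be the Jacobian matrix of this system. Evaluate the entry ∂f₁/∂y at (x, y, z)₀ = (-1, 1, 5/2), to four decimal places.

0.0000

∂f₁/∂y = 10·y - 4·z.
At (-1, 1, 5/2) this is 0.0000.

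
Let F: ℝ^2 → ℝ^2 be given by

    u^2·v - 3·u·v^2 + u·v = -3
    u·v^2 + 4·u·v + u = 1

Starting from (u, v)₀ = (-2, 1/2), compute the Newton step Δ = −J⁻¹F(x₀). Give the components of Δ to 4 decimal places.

(1.4286, -0.2857)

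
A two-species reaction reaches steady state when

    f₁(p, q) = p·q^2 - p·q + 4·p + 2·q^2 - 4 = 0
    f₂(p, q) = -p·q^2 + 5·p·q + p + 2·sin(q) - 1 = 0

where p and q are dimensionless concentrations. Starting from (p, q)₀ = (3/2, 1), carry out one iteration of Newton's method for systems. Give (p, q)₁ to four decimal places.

(-2.8812, 3.4590)

At (3/2, 1): F = (4.0000, 8.182942).
Jacobian J = [[q^2 - q + 4, 2·p·q - p + 4·q], [-q^2 + 5·q + 1, -2·p·q + 5·p + 2·cos(q)]].
At the point, J = [[4.0000, 5.5000], [5.0000, 5.580605]] (det J = -5.177582).
Solving J·Δ = −F gives Δ = (-4.3812, 2.4590).
Then the next iterate is (p, q)₁ = (-2.8812, 3.4590).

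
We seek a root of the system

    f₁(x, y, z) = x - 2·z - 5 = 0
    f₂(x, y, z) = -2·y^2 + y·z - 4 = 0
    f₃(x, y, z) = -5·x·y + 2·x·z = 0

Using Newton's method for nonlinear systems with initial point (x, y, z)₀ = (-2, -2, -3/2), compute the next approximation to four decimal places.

(-2.2588, -1.2706, -3.6294)

At (-2, -2, -3/2): F = (-4.0000, -9.0000, -14.0000).
Jacobian J = [[1, 0, -2], [0, -4·y + z, y], [-5·y + 2·z, -5·x, 2·x]].
At the point, J = [[1.0000, 0.0000, -2.0000], [0.0000, 6.5000, -2.0000], [7.0000, 10.0000, -4.0000]] (det J = 85.0000).
Solving J·Δ = −F gives Δ = (-0.2588, 0.7294, -2.1294).
Then the next iterate is (x, y, z)₁ = (-2.2588, -1.2706, -3.6294).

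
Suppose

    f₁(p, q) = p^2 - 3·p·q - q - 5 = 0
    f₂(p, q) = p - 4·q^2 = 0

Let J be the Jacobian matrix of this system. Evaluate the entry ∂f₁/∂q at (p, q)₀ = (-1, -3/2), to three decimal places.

2.000

∂f₁/∂q = -3·p - 1.
At (-1, -3/2) this is 2.000.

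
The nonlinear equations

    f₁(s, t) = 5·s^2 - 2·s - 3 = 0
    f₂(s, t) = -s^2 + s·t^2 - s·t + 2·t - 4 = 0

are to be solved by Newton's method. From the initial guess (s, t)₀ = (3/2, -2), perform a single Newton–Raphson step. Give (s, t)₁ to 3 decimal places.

(1.096, -2.448)

At (3/2, -2): F = (5.250, -1.250).
Jacobian J = [[10·s - 2, 0], [-2·s + t^2 - t, 2·s·t - s + 2]].
At the point, J = [[13.000, 0.000], [3.000, -5.500]] (det J = -71.500).
Solving J·Δ = −F gives Δ = (-0.404, -0.448).
Then the next iterate is (s, t)₁ = (1.096, -2.448).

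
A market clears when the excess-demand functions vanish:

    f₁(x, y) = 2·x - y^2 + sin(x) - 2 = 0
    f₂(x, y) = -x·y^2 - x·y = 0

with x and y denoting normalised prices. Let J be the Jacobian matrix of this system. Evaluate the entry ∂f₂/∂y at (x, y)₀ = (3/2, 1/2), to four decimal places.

∂f₂/∂y = -2·x·y - x.
At (3/2, 1/2) this is -3.0000.

-3.0000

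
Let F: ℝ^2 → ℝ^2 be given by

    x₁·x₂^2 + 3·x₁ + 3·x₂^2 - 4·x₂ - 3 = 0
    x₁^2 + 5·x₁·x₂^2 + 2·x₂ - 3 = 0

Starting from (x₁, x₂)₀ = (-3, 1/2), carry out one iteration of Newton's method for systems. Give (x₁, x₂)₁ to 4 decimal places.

At (-3, 1/2): F = (-14.0000, 3.2500).
Jacobian J = [[x₂^2 + 3, 2·x₁·x₂ + 6·x₂ - 4], [2·x₁ + 5·x₂^2, 10·x₁·x₂ + 2]].
At the point, J = [[3.2500, -4.0000], [-4.7500, -13.0000]] (det J = -61.2500).
Solving J·Δ = −F gives Δ = (3.1837, -0.9133).
Then the next iterate is (x₁, x₂)₁ = (0.1837, -0.4133).

(0.1837, -0.4133)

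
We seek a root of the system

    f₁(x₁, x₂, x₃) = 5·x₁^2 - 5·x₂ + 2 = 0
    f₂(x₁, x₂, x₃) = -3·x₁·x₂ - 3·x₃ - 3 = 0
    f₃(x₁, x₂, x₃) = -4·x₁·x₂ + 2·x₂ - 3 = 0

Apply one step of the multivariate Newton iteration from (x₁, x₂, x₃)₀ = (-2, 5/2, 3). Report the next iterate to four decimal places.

At (-2, 5/2, 3): F = (9.5000, 3.0000, 22.0000).
Jacobian J = [[10·x₁, -5, 0], [-3·x₂, -3·x₁, -3], [-4·x₂, -4·x₁ + 2, 0]].
At the point, J = [[-20.0000, -5.0000, 0.0000], [-7.5000, 6.0000, -3.0000], [-10.0000, 10.0000, 0.0000]] (det J = -750.0000).
Solving J·Δ = −F gives Δ = (0.8200, -1.3800, -3.8100).
Then the next iterate is (x₁, x₂, x₃)₁ = (-1.1800, 1.1200, -0.8100).

(-1.1800, 1.1200, -0.8100)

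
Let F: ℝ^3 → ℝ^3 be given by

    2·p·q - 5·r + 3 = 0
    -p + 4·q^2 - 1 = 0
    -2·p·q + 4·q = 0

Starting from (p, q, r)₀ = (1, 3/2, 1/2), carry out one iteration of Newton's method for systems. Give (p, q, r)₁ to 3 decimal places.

(1.647, 0.971, 1.376)

At (1, 3/2, 1/2): F = (3.500, 7.000, 3.000).
Jacobian J = [[2·q, 2·p, -5], [-1, 8·q, 0], [-2·q, -2·p + 4, 0]].
At the point, J = [[3.000, 2.000, -5.000], [-1.000, 12.000, 0.000], [-3.000, 2.000, 0.000]] (det J = -170.000).
Solving J·Δ = −F gives Δ = (0.647, -0.529, 0.876).
Then the next iterate is (p, q, r)₁ = (1.647, 0.971, 1.376).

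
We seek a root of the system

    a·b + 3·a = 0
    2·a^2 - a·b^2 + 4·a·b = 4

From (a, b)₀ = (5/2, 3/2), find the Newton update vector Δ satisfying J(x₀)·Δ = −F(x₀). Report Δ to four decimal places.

(-0.7162, -3.2108)

At (5/2, 3/2): F = (11.2500, 17.8750).
Jacobian J = [[b + 3, a], [4·a - b^2 + 4·b, -2·a·b + 4·a]].
At the point, J = [[4.5000, 2.5000], [13.7500, 2.5000]] (det J = -23.1250).
Solving J·Δ = −F gives Δ = (-0.7162, -3.2108).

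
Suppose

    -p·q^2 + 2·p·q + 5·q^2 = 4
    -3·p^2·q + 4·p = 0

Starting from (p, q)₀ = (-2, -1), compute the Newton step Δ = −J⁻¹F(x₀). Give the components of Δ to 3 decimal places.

At (-2, -1): F = (7.000, 4.000).
Jacobian J = [[-q^2 + 2·q, -2·p·q + 2·p + 10·q], [-6·p·q + 4, -3·p^2]].
At the point, J = [[-3.000, -18.000], [-8.000, -12.000]] (det J = -108.000).
Solving J·Δ = −F gives Δ = (-0.111, 0.407).

(-0.111, 0.407)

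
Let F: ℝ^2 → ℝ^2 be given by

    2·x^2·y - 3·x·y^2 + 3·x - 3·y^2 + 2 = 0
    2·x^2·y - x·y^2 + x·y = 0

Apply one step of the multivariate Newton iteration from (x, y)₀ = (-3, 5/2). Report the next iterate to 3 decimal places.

(-1.242, 2.602)

At (-3, 5/2): F = (75.500, 56.250).
Jacobian J = [[4·x·y - 3·y^2 + 3, 2·x^2 - 6·x·y - 6·y], [4·x·y - y^2 + y, 2·x^2 - 2·x·y + x]].
At the point, J = [[-45.750, 48.000], [-33.750, 30.000]] (det J = 247.500).
Solving J·Δ = −F gives Δ = (1.758, 0.102).
Then the next iterate is (x, y)₁ = (-1.242, 2.602).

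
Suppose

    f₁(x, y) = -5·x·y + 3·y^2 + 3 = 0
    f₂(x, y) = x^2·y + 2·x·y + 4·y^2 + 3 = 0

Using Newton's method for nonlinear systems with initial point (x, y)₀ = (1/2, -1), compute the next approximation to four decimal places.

(0.3565, -0.0844)

At (1/2, -1): F = (8.5000, 5.7500).
Jacobian J = [[-5·y, -5·x + 6·y], [2·x·y + 2·y, x^2 + 2·x + 8·y]].
At the point, J = [[5.0000, -8.5000], [-3.0000, -6.7500]] (det J = -59.2500).
Solving J·Δ = −F gives Δ = (-0.1435, 0.9156).
Then the next iterate is (x, y)₁ = (0.3565, -0.0844).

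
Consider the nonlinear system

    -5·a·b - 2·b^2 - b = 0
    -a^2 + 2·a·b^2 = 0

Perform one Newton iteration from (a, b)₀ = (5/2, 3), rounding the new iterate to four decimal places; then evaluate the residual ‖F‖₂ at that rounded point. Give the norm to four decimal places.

182.9883

At (5/2, 3): F = (-58.5000, 38.7500).
Jacobian J = [[-5·b, -5·a - 4·b - 1], [-2·a + 2·b^2, 4·a·b]].
At the point, J = [[-15.0000, -25.5000], [13.0000, 30.0000]] (det J = -118.5000).
Solving J·Δ = −F gives Δ = (-6.4715, 1.5127).
Then the next iterate is (a, b)₁ = (-3.9715, 4.5127).
Re-evaluating at (-3.9715, 4.5127): F = (44.369318, -177.527728), so ‖F‖₂ = 182.9883.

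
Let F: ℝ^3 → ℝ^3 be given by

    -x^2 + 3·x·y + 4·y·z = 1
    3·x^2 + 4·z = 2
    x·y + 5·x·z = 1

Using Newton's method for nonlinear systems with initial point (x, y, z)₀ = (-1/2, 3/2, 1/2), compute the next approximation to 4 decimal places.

(-0.1572, -2.1057, 0.5696)

At (-1/2, 3/2, 1/2): F = (-0.5000, 0.7500, -3.0000).
Jacobian J = [[-2·x + 3·y, 3·x + 4·z, 4·y], [6·x, 0, 4], [y + 5·z, x, 5·x]].
At the point, J = [[5.5000, 0.5000, 6.0000], [-3.0000, 0.0000, 4.0000], [4.0000, -0.5000, -2.5000]] (det J = 24.2500).
Solving J·Δ = −F gives Δ = (0.3428, -3.6057, 0.0696).
Then the next iterate is (x, y, z)₁ = (-0.1572, -2.1057, 0.5696).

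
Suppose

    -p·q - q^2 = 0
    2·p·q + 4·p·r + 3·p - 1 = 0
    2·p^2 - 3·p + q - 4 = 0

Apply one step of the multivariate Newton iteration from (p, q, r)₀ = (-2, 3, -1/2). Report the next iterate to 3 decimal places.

(-0.957, 1.468, -0.697)

At (-2, 3, -1/2): F = (-3.000, -15.000, 13.000).
Jacobian J = [[-q, -p - 2·q, 0], [2·q + 4·r + 3, 2·p, 4·p], [4·p - 3, 1, 0]].
At the point, J = [[-3.000, -4.000, 0.000], [7.000, -4.000, -8.000], [-11.000, 1.000, 0.000]] (det J = -376.000).
Solving J·Δ = −F gives Δ = (1.043, -1.532, -0.197).
Then the next iterate is (p, q, r)₁ = (-0.957, 1.468, -0.697).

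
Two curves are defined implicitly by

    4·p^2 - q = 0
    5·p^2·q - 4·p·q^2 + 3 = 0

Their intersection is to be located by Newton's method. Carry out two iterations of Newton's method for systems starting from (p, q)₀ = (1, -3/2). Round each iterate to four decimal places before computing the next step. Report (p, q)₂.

At (1, -3/2): F = (5.5000, -13.5000).
Jacobian J = [[8·p, -1], [10·p·q - 4·q^2, 5·p^2 - 8·p·q]].
At the point, J = [[8.0000, -1.0000], [-24.0000, 17.0000]] (det J = 112.0000).
Solving J·Δ = −F gives Δ = (-0.7143, -0.2143).
Then the next iterate is (p, q)₁ = (0.2857, -1.7143).
Round to (0.2857, -1.7143) and repeat: F = (2.040798, -1.058133), J = [[2.2856, -1.0000], [-16.653053, 4.326327]].
Δ = (1.1487, 4.6664), so (p, q)₂ = (1.4344, 2.9521).

(1.4344, 2.9521)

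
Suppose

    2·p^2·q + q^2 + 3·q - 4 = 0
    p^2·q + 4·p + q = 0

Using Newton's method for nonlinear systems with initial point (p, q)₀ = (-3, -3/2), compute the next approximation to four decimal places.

(-0.1574, -2.4954)

At (-3, -3/2): F = (-33.2500, -27.0000).
Jacobian J = [[4·p·q, 2·p^2 + 2·q + 3], [2·p·q + 4, p^2 + 1]].
At the point, J = [[18.0000, 18.0000], [13.0000, 10.0000]] (det J = -54.0000).
Solving J·Δ = −F gives Δ = (2.8426, -0.9954).
Then the next iterate is (p, q)₁ = (-0.1574, -2.4954).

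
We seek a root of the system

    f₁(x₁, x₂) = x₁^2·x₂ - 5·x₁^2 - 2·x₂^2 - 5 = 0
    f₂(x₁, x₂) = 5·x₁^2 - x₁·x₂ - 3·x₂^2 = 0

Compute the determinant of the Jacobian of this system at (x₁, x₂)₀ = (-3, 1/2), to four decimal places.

J = [[2·x₁·x₂ - 10·x₁, x₁^2 - 4·x₂], [10·x₁ - x₂, -x₁ - 6·x₂]].
At the point, J = [[27.0000, 7.0000], [-30.5000, 0.0000]].
det J = 213.5000.

213.5000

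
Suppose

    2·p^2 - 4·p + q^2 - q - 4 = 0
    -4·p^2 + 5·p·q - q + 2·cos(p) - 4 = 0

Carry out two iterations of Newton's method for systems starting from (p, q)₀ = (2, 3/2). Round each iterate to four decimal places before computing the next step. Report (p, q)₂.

At (2, 3/2): F = (-3.2500, -7.332294).
Jacobian J = [[4·p - 4, 2·q - 1], [-8·p + 5·q - 2·sin(p), 5·p - 1]].
At the point, J = [[4.0000, 2.0000], [-10.318595, 9.0000]] (det J = 56.637190).
Solving J·Δ = −F gives Δ = (0.2575, 1.1100).
Then the next iterate is (p, q)₁ = (2.2575, 2.6100).
Round to (2.2575, 2.6100) and repeat: F = (1.364712, 1.197167), J = [[5.0300, 4.2200], [-6.556680, 10.2875]].
Δ = (-0.1132, -0.1885), so (p, q)₂ = (2.1443, 2.4215).

(2.1443, 2.4215)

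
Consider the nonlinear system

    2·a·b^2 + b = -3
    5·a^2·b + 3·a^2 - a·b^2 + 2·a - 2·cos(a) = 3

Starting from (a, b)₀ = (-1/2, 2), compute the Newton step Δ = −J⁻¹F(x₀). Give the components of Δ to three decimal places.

(0.079, 0.545)

At (-1/2, 2): F = (1.000, -0.50517).
Jacobian J = [[2·b^2, 4·a·b + 1], [10·a·b + 6·a - b^2 + 2·sin(a) + 2, 5·a^2 - 2·a·b]].
At the point, J = [[8.000, -3.000], [-15.95885, 3.250]] (det J = -21.87655).
Solving J·Δ = −F gives Δ = (0.079, 0.545).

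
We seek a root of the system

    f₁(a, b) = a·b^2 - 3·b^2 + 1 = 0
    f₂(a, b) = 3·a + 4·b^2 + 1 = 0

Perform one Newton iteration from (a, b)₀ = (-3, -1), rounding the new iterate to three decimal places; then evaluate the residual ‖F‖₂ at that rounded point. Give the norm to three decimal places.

1.275

At (-3, -1): F = (-5.000, -4.000).
Jacobian J = [[b^2, 2·a·b - 6·b], [3, 8·b]].
At the point, J = [[1.000, 12.000], [3.000, -8.000]] (det J = -44.000).
Solving J·Δ = −F gives Δ = (2.000, 0.250).
Then the next iterate is (a, b)₁ = (-1.000, -0.750).
Re-evaluating at (-1.000, -0.750): F = (-1.250, 0.250), so ‖F‖₂ = 1.275.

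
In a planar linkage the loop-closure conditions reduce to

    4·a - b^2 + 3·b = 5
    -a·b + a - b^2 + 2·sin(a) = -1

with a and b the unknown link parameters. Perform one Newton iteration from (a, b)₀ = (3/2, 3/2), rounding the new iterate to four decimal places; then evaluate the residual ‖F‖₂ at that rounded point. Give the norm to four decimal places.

At (3/2, 3/2): F = (3.2500, -0.005010).
Jacobian J = [[4, -2·b + 3], [-b + 2·cos(a) + 1, -a - 2·b]].
At the point, J = [[4.0000, 0.0000], [-0.358526, -4.5000]] (det J = -18.0000).
Solving J·Δ = −F gives Δ = (-0.8125, 0.0636).
Then the next iterate is (a, b)₁ = (0.6875, 1.5636).
Re-evaluating at (0.6875, 1.5636): F = (-0.004045, -0.563106), so ‖F‖₂ = 0.5631.

0.5631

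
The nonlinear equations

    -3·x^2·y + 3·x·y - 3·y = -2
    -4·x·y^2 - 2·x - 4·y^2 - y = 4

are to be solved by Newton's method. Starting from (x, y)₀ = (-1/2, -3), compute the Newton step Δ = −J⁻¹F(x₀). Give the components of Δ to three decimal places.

At (-1/2, -3): F = (17.750, -18.000).
Jacobian J = [[-6·x·y + 3·y, -3·x^2 + 3·x - 3], [-4·y^2 - 2, -8·x·y - 8·y - 1]].
At the point, J = [[-18.000, -5.250], [-38.000, 11.000]] (det J = -397.500).
Solving J·Δ = −F gives Δ = (0.253, 2.512).

(0.253, 2.512)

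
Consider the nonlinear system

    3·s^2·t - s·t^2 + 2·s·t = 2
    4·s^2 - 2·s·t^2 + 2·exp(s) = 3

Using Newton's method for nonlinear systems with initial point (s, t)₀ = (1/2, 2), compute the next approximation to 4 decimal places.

(0.5548, 1.3147)

At (1/2, 2): F = (-0.5000, -2.702557).
Jacobian J = [[6·s·t - t^2 + 2·t, 3·s^2 - 2·s·t + 2·s], [8·s - 2·t^2 + 2·exp(s), -4·s·t]].
At the point, J = [[6.0000, -0.2500], [-0.702557, -4.0000]] (det J = -24.175639).
Solving J·Δ = −F gives Δ = (0.0548, -0.6853).
Then the next iterate is (s, t)₁ = (0.5548, 1.3147).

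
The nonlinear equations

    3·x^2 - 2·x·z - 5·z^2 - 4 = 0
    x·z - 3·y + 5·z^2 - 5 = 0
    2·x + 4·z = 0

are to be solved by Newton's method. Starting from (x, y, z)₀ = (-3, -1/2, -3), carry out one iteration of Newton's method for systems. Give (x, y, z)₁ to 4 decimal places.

At (-3, -1/2, -3): F = (-40.0000, 50.5000, -18.0000).
Jacobian J = [[6·x - 2·z, 0, -2·x - 10·z], [z, -3, x + 10·z], [2, 0, 4]].
At the point, J = [[-12.0000, 0.0000, 36.0000], [-3.0000, -3.0000, -33.0000], [2.0000, 0.0000, 4.0000]] (det J = 360.0000).
Solving J·Δ = −F gives Δ = (4.0667, -14.3667, 2.4667).
Then the next iterate is (x, y, z)₁ = (1.0667, -14.8667, -0.5333).

(1.0667, -14.8667, -0.5333)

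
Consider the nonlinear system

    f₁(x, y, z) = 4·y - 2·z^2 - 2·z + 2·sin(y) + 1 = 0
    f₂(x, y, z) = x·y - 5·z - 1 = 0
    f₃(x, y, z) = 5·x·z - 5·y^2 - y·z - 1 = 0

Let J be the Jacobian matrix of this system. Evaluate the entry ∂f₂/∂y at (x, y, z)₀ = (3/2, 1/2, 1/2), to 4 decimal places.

1.5000

∂f₂/∂y = x.
At (3/2, 1/2, 1/2) this is 1.5000.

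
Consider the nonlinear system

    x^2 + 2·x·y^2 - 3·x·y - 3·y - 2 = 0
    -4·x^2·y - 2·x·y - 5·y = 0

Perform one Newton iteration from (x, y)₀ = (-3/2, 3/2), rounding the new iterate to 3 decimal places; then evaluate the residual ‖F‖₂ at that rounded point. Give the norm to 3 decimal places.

5.372

At (-3/2, 3/2): F = (-4.250, -16.500).
Jacobian J = [[2·x + 2·y^2 - 3·y, 4·x·y - 3·x - 3], [-8·x·y - 2·y, -4·x^2 - 2·x - 5]].
At the point, J = [[-3.000, -7.500], [15.000, -11.000]] (det J = 145.500).
Solving J·Δ = −F gives Δ = (0.529, -0.778).
Then the next iterate is (x, y)₁ = (-0.971, 0.722).
Re-evaluating at (-0.971, 0.722): F = (-2.13231, -4.93080), so ‖F‖₂ = 5.372.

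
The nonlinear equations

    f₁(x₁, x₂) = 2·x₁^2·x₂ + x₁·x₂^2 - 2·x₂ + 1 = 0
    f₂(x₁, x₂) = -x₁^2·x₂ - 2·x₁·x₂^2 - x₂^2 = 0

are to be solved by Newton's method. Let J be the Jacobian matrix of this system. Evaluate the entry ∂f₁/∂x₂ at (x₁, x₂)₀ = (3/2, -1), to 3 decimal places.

-0.500

∂f₁/∂x₂ = 2·x₁^2 + 2·x₁·x₂ - 2.
At (3/2, -1) this is -0.500.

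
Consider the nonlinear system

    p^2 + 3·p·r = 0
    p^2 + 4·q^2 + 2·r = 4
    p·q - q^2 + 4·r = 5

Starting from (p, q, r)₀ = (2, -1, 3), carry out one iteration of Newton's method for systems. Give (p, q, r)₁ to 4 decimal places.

(1.0508, -0.6271, 1.3898)

At (2, -1, 3): F = (22.0000, 10.0000, 4.0000).
Jacobian J = [[2·p + 3·r, 0, 3·p], [2·p, 8·q, 2], [q, p - 2·q, 4]].
At the point, J = [[13.0000, 0.0000, 6.0000], [4.0000, -8.0000, 2.0000], [-1.0000, 4.0000, 4.0000]] (det J = -472.0000).
Solving J·Δ = −F gives Δ = (-0.9492, 0.3729, -1.6102).
Then the next iterate is (p, q, r)₁ = (1.0508, -0.6271, 1.3898).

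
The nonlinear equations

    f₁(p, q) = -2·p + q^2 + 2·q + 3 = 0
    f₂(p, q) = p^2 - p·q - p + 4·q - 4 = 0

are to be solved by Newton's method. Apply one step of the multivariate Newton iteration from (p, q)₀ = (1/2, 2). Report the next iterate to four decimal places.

(-3.2000, -0.9000)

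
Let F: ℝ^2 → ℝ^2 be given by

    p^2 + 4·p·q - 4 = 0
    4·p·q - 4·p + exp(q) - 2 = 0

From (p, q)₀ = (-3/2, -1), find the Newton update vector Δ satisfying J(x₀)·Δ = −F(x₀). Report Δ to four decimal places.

At (-3/2, -1): F = (4.2500, 10.367879).
Jacobian J = [[2·p + 4·q, 4·p], [4·q - 4, 4·p + exp(q)]].
At the point, J = [[-7.0000, -6.0000], [-8.0000, -5.632121]] (det J = -8.575156).
Solving J·Δ = −F gives Δ = (4.4630, -4.4985).

(4.4630, -4.4985)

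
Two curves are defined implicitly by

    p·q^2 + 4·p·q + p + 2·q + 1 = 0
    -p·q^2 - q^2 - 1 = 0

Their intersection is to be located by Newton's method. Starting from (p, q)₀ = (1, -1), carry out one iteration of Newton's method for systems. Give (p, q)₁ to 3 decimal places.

(1.000, -0.250)

At (1, -1): F = (-3.000, -3.000).
Jacobian J = [[q^2 + 4·q + 1, 2·p·q + 4·p + 2], [-q^2, -2·p·q - 2·q]].
At the point, J = [[-2.000, 4.000], [-1.000, 4.000]] (det J = -4.000).
Solving J·Δ = −F gives Δ = (0.000, 0.750).
Then the next iterate is (p, q)₁ = (1.000, -0.250).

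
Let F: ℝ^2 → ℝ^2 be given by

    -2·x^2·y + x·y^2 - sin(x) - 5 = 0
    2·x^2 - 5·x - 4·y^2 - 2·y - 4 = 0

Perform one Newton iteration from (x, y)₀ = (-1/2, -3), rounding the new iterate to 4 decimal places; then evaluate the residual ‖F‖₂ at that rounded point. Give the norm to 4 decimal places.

10.2673

At (-1/2, -3): F = (-7.520574, -31.0000).
Jacobian J = [[-4·x·y + y^2 - cos(x), -2·x^2 + 2·x·y], [4·x - 5, -8·y - 2]].
At the point, J = [[2.122417, 2.5000], [-7.0000, 22.0000]] (det J = 64.193184).
Solving J·Δ = −F gives Δ = (1.3701, 1.8450).
Then the next iterate is (x, y)₁ = (0.8701, -1.1550).
Re-evaluating at (0.8701, -1.1550): F = (-2.854817, -9.862452), so ‖F‖₂ = 10.2673.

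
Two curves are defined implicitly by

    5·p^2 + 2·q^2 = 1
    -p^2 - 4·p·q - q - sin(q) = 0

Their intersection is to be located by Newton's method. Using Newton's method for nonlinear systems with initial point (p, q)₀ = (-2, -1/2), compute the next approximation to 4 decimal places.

(-1.0462, -0.2880)

At (-2, -1/2): F = (19.5000, -7.020574).
Jacobian J = [[10·p, 4·q], [-2·p - 4·q, -4·p - cos(q) - 1]].
At the point, J = [[-20.0000, -2.0000], [6.0000, 6.122417]] (det J = -110.448349).
Solving J·Δ = −F gives Δ = (0.9538, 0.2120).
Then the next iterate is (p, q)₁ = (-1.0462, -0.2880).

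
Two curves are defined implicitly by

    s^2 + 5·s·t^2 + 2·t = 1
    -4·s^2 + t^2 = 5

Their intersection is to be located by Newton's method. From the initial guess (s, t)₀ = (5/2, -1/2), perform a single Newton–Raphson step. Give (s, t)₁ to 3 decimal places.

At (5/2, -1/2): F = (7.375, -29.750).
Jacobian J = [[2·s + 5·t^2, 10·s·t + 2], [-8·s, 2·t]].
At the point, J = [[6.250, -10.500], [-20.000, -1.000]] (det J = -216.250).
Solving J·Δ = −F gives Δ = (-1.479, -0.178).
Then the next iterate is (s, t)₁ = (1.021, -0.678).

(1.021, -0.678)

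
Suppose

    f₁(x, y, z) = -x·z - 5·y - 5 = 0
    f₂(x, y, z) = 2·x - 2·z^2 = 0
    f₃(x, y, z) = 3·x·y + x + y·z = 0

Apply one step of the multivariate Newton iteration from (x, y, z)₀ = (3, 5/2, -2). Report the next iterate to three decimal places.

(2.661, -0.136, -1.665)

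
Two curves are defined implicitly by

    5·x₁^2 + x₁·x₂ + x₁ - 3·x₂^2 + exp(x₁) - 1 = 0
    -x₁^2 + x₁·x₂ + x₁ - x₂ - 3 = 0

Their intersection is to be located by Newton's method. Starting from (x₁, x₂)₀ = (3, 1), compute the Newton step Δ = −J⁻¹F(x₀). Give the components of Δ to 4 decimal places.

(-1.2278, 1.0443)

At (3, 1): F = (67.085537, -7.0000).
Jacobian J = [[10·x₁ + x₂ + exp(x₁) + 1, x₁ - 6·x₂], [-2·x₁ + x₂ + 1, x₁ - 1]].
At the point, J = [[52.085537, -3.0000], [-4.0000, 2.0000]] (det J = 92.171074).
Solving J·Δ = −F gives Δ = (-1.2278, 1.0443).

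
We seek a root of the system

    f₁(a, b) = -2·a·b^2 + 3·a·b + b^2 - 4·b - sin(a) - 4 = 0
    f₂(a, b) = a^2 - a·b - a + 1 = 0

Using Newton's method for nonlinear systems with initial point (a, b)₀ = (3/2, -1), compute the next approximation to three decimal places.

At (3/2, -1): F = (-7.49749, 3.250).
Jacobian J = [[-2·b^2 + 3·b - cos(a), -4·a·b + 3·a + 2·b - 4], [2·a - b - 1, -a]].
At the point, J = [[-5.07074, 4.500], [3.000, -1.500]] (det J = -5.89389).
Solving J·Δ = −F gives Δ = (-0.573, 1.020).
Then the next iterate is (a, b)₁ = (0.927, 0.020).

(0.927, 0.020)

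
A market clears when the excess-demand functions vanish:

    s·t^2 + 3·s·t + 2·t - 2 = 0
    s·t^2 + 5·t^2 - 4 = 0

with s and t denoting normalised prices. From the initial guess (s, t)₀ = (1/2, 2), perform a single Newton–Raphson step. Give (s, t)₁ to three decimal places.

At (1/2, 2): F = (7.000, 18.000).
Jacobian J = [[t^2 + 3·t, 2·s·t + 3·s + 2], [t^2, 2·s·t + 10·t]].
At the point, J = [[10.000, 5.500], [4.000, 22.000]] (det J = 198.000).
Solving J·Δ = −F gives Δ = (-0.278, -0.768).
Then the next iterate is (s, t)₁ = (0.222, 1.232).

(0.222, 1.232)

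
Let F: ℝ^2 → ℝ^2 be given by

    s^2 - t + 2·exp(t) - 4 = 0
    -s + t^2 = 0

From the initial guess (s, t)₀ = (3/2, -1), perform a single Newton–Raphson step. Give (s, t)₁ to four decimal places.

(1.4835, -1.2417)

At (3/2, -1): F = (-0.014241, -0.5000).
Jacobian J = [[2·s, 2·exp(t) - 1], [-1, 2·t]].
At the point, J = [[3.0000, -0.264241], [-1.0000, -2.0000]] (det J = -6.264241).
Solving J·Δ = −F gives Δ = (-0.0165, -0.2417).
Then the next iterate is (s, t)₁ = (1.4835, -1.2417).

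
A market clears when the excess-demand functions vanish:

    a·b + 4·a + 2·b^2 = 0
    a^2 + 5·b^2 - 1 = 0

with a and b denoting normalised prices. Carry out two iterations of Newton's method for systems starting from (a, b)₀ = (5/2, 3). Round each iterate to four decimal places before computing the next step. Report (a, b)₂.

At (5/2, 3): F = (35.5000, 50.2500).
Jacobian J = [[b + 4, a + 4·b], [2·a, 10·b]].
At the point, J = [[7.0000, 14.5000], [5.0000, 30.0000]] (det J = 137.5000).
Solving J·Δ = −F gives Δ = (-2.4464, -1.2673).
Then the next iterate is (a, b)₁ = (0.0536, 1.7327).
Round to (0.0536, 1.7327) and repeat: F = (6.311771, 14.014119), J = [[5.7327, 6.9844], [0.1072, 17.3270]].
Δ = (-0.1165, -0.8081), so (a, b)₂ = (-0.0629, 0.9246).

(-0.0629, 0.9246)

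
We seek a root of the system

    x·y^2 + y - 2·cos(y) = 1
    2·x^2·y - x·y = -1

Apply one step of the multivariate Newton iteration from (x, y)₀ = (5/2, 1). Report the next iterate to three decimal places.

At (5/2, 1): F = (1.41940, 11.000).
Jacobian J = [[y^2, 2·x·y + 2·sin(y) + 1], [4·x·y - y, 2·x^2 - x]].
At the point, J = [[1.000, 7.68294], [9.000, 10.000]] (det J = -59.14648).
Solving J·Δ = −F gives Δ = (-1.189, -0.030).
Then the next iterate is (x, y)₁ = (1.311, 0.970).

(1.311, 0.970)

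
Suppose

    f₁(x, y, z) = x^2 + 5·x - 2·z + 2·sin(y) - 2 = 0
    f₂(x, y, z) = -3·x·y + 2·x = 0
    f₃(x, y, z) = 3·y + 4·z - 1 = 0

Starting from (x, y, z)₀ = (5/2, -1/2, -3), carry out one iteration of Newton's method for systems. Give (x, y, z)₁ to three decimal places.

At (5/2, -1/2, -3): F = (21.79115, 8.750, -14.500).
Jacobian J = [[2·x + 5, 2·cos(y), -2], [-3·y + 2, -3·x, 0], [0, 3, 4]].
At the point, J = [[10.000, 1.75517, -2.000], [3.500, -7.500, 0.000], [0.000, 3.000, 4.000]] (det J = -345.57231).
Solving J·Δ = −F gives Δ = (-1.592, 0.424, 3.307).
Then the next iterate is (x, y, z)₁ = (0.908, -0.076, 0.307).

(0.908, -0.076, 0.307)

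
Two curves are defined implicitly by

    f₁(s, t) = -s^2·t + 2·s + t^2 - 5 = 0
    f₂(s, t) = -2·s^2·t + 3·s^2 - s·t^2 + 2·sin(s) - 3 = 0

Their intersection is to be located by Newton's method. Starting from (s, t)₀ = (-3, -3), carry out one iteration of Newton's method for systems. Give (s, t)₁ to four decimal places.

(-1.3176, -3.1279)

At (-3, -3): F = (25.0000, 104.717760).
Jacobian J = [[-2·s·t + 2, -s^2 + 2·t], [-4·s·t + 6·s - t^2 + 2·cos(s), -2·s^2 - 2·s·t]].
At the point, J = [[-16.0000, -15.0000], [-64.979985, -36.0000]] (det J = -398.699775).
Solving J·Δ = −F gives Δ = (1.6824, -0.1279).
Then the next iterate is (s, t)₁ = (-1.3176, -3.1279).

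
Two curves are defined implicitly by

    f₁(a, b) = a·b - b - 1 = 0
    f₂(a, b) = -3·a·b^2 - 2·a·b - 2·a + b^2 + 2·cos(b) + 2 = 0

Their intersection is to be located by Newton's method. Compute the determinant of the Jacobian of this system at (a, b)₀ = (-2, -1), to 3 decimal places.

-0.683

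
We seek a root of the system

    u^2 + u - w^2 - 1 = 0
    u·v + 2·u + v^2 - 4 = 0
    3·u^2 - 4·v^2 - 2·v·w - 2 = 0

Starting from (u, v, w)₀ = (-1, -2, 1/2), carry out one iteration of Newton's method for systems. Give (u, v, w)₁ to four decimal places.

(-2.8000, -2.0000, 1.0500)

At (-1, -2, 1/2): F = (-1.2500, 0.0000, -13.0000).
Jacobian J = [[2·u + 1, 0, -2·w], [v + 2, u + 2·v, 0], [6·u, -8·v - 2·w, -2·v]].
At the point, J = [[-1.0000, 0.0000, -1.0000], [0.0000, -5.0000, 0.0000], [-6.0000, 15.0000, 4.0000]] (det J = 50.0000).
Solving J·Δ = −F gives Δ = (-1.8000, 0.0000, 0.5500).
Then the next iterate is (u, v, w)₁ = (-2.8000, -2.0000, 1.0500).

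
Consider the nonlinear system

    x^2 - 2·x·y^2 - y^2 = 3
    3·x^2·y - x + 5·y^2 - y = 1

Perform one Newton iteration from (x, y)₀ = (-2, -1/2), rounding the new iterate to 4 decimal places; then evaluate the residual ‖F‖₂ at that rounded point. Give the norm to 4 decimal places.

At (-2, -1/2): F = (1.7500, -3.2500).
Jacobian J = [[2·x - 2·y^2, -4·x·y - 2·y], [6·x·y - 1, 3·x^2 + 10·y - 1]].
At the point, J = [[-4.5000, -3.0000], [5.0000, 6.0000]] (det J = -12.0000).
Solving J·Δ = −F gives Δ = (0.0625, 0.4896).
Then the next iterate is (x, y)₁ = (-1.9375, -0.0104).
Re-evaluating at (-1.9375, -0.0104): F = (0.754217, 0.831319), so ‖F‖₂ = 1.1225.

1.1225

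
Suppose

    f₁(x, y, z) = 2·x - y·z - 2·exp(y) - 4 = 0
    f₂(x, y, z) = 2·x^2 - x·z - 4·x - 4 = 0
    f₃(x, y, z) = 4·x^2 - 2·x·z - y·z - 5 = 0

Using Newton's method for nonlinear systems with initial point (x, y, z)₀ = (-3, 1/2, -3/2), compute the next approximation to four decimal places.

(1.6121, -5.5563, 13.6253)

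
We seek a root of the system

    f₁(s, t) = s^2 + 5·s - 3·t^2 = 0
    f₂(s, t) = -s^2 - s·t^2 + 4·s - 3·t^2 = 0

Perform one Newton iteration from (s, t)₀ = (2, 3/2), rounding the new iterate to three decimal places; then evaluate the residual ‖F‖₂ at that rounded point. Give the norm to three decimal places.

2.867

At (2, 3/2): F = (7.250, -7.250).
Jacobian J = [[2·s + 5, -6·t], [-2·s - t^2 + 4, -2·s·t - 6·t]].
At the point, J = [[9.000, -9.000], [-2.250, -15.000]] (det J = -155.250).
Solving J·Δ = −F gives Δ = (-1.121, -0.315).
Then the next iterate is (s, t)₁ = (0.879, 1.185).
Re-evaluating at (0.879, 1.185): F = (0.95497, -2.70363), so ‖F‖₂ = 2.867.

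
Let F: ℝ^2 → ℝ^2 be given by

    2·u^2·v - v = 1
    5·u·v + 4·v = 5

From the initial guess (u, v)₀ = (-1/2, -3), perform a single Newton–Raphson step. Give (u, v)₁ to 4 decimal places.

(2.1667, 30.0000)

At (-1/2, -3): F = (0.5000, -9.5000).
Jacobian J = [[4·u·v, 2·u^2 - 1], [5·v, 5·u + 4]].
At the point, J = [[6.0000, -0.5000], [-15.0000, 1.5000]] (det J = 1.5000).
Solving J·Δ = −F gives Δ = (2.6667, 33.0000).
Then the next iterate is (u, v)₁ = (2.1667, 30.0000).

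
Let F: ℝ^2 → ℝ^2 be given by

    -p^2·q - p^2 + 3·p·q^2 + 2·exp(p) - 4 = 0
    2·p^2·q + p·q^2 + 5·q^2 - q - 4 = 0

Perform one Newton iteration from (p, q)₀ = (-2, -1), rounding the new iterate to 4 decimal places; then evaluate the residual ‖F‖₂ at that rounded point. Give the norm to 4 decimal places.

At (-2, -1): F = (-9.729329, -8.0000).
Jacobian J = [[-2·p·q - 2·p + 3·q^2 + 2·exp(p), -p^2 + 6·p·q], [4·p·q + q^2, 2·p^2 + 2·p·q + 10·q - 1]].
At the point, J = [[3.270671, 8.0000], [9.0000, 1.0000]] (det J = -68.729329).
Solving J·Δ = −F gives Δ = (0.7896, 0.8933).
Then the next iterate is (p, q)₁ = (-1.2104, -0.1067).
Re-evaluating at (-1.2104, -0.1067): F = (-4.753930, -4.162801), so ‖F‖₂ = 6.3189.

6.3189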